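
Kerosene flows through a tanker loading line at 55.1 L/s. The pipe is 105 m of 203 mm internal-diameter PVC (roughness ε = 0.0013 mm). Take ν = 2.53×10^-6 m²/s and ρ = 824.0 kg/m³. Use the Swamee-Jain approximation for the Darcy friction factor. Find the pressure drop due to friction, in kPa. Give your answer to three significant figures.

V = 4Q/(πD²) = 4·0.0551/(π·0.203²) = 1.702 m/s
Re = VD/ν = 1.702·0.203/2.53×10^-6 = 1.37×10^5 → turbulent
ε/D = 0.0013/203 = 6.40×10^-6
Swamee-Jain: f = 0.01680
h_f = f(L/D)V²/(2g) = 0.01680·(105/0.203)·1.702²/(2·9.81) = 1.284 m
Δp = ρg·h_f = 824.0·9.81·1.284 = 10.38 kPa

Δp ≈ 10.4 kPa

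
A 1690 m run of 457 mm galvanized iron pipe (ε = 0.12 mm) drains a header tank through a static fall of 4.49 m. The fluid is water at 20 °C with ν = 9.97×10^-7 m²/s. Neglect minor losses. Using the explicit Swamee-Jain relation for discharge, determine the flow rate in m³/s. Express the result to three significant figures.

Q ≈ 0.201 m³/s

Swamee-Jain (Type II): Q = -0.965·√(gD⁵h_f/L)·ln[ε/(3.7D) + √(3.17ν²L/(gD³h_f))]
√(gD⁵h_f/L) = √(9.81·0.457⁵·4.49/1690) = 0.02279
ε/(3.7D) = 7.10×10^-5; √(3.17ν²L/(gD³h_f)) = 3.56×10^-5
Q = -0.965·0.02279·ln(1.066×10^-4) = 0.2012 m³/s
Check: V = 1.23 m/s, Re = 5.62×10^5, f = 0.01593, h_f = 4.52 m ≈ 4.49 m ✓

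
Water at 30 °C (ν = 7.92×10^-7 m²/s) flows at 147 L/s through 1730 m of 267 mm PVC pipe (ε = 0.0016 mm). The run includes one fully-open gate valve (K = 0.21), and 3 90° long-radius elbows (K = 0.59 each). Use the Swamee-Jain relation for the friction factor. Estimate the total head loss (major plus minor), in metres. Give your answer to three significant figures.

V = 4Q/(πD²) = 2.625 m/s; V²/2g = 0.3513 m
Re = 8.85×10^5, ε/D = 5.99×10^-6 → f = 0.01199 (Swamee-Jain)
Major: h_f = f(L/D)·V²/2g = 0.01199·6479·0.3513 = 27.29 m
Minor: ΣK = 1.98; h_m = ΣK·V²/2g = 0.6956 m
Total H_L = 27.29 + 0.6956 = 27.98 m

H_L ≈ 28.0 m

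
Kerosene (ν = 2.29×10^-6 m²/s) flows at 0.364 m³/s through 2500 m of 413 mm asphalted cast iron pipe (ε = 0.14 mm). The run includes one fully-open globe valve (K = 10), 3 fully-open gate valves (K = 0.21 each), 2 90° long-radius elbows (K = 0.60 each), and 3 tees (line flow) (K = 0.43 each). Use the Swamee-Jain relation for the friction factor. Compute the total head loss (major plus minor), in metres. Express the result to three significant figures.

H_L ≈ 43.0 m

V = 4Q/(πD²) = 2.717 m/s; V²/2g = 0.3763 m
Re = 4.90×10^5, ε/D = 3.39×10^-4 → f = 0.01670 (Swamee-Jain)
Major: h_f = f(L/D)·V²/2g = 0.01670·6053·0.3763 = 38.03 m
Minor: ΣK = 13.1; h_m = ΣK·V²/2g = 4.937 m
Total H_L = 38.03 + 4.937 = 42.97 m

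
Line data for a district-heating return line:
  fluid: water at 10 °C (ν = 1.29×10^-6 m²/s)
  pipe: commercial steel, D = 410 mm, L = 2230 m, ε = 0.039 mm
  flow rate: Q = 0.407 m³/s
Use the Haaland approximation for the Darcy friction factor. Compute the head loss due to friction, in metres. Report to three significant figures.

h_f ≈ 35.0 m

V = 4Q/(πD²) = 4·0.407/(π·0.410²) = 3.083 m/s
Re = VD/ν = 3.083·0.410/1.29×10^-6 = 9.80×10^5 → turbulent
ε/D = 0.039/410 = 9.51×10^-5
Haaland: f = 0.01328
h_f = f(L/D)V²/(2g) = 0.01328·(2230/0.410)·3.083²/(2·9.81) = 34.98 m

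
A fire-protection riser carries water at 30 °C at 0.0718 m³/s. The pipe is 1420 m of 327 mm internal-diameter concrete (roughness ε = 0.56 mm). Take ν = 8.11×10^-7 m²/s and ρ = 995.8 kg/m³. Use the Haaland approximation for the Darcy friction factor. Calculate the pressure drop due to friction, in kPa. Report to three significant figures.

Δp ≈ 36.4 kPa

V = 4Q/(πD²) = 4·0.0718/(π·0.327²) = 0.8549 m/s
Re = VD/ν = 0.8549·0.327/8.11×10^-7 = 3.45×10^5 → turbulent
ε/D = 0.56/327 = 0.00171
Haaland: f = 0.02304
h_f = f(L/D)V²/(2g) = 0.02304·(1420/0.327)·0.8549²/(2·9.81) = 3.728 m
Δp = ρg·h_f = 995.8·9.81·3.728 = 36.42 kPa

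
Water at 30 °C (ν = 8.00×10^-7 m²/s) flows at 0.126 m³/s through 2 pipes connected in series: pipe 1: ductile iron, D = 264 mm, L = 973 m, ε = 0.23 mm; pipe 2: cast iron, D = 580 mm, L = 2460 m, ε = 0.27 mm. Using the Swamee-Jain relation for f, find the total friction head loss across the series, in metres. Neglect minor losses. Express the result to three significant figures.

H ≈ 20.3 m

Pipe 1: V = 2.302 m/s, Re = 7.60×10^5, ε/D = 8.71×10^-4, f = 0.01954, h_1 = f(L/D)V²/2g = 19.45 m
Pipe 2: V = 0.4769 m/s, Re = 3.46×10^5, ε/D = 4.66×10^-4, f = 0.01795, h_2 = f(L/D)V²/2g = 0.8824 m
Series → Q common, losses add: H = Σh = 20.33 m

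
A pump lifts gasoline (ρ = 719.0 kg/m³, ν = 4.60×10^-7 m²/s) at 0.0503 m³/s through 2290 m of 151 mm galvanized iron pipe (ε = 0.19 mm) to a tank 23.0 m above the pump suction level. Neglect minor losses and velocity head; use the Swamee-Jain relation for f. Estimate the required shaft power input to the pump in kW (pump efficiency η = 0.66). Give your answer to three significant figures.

V = 4Q/(πD²) = 2.809 m/s; Re = 9.22×10^5; ε/D = 0.00126; f = 0.02115
h_f = f(L/D)V²/2g = 129.0 m
Total head H = z + h_f = 23.0 + 129.0 = 152.0 m
P_hyd = ρgQH = 719.0·9.81·0.0503·152.0 = 53.92 kW
P_shaft = P_hyd/η = 53.92/0.66 = 81.70 kW

P_shaft ≈ 81.7 kW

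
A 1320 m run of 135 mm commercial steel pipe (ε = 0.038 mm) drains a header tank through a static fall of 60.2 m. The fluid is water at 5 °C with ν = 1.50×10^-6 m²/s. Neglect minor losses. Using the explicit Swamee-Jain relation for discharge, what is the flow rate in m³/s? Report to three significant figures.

Q ≈ 0.0379 m³/s

Swamee-Jain (Type II): Q = -0.965·√(gD⁵h_f/L)·ln[ε/(3.7D) + √(3.17ν²L/(gD³h_f))]
√(gD⁵h_f/L) = √(9.81·0.135⁵·60.2/1320) = 0.004479
ε/(3.7D) = 7.61×10^-5; √(3.17ν²L/(gD³h_f)) = 8.05×10^-5
Q = -0.965·0.004479·ln(1.566×10^-4) = 0.03787 m³/s
Check: V = 2.65 m/s, Re = 2.38×10^5, f = 0.01733, h_f = 60.5 m ≈ 60.2 m ✓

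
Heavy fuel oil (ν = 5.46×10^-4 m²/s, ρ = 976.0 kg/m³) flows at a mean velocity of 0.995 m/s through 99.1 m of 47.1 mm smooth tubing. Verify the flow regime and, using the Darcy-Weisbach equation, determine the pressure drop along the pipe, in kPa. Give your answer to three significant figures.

Δp ≈ 758 kPa

Re = VD/ν = 0.995·0.04710/5.46×10^-4 = 85.8 → laminar (Re < 2300)
f = 64/Re = 0.7456
h_f = f(L/D)V²/(2g) = 0.7456·(99.1/0.04710)·0.995²/(2·9.81) = 79.16 m
Δp = ρg·h_f = 976.0·9.81·79.16 = 758.0 kPa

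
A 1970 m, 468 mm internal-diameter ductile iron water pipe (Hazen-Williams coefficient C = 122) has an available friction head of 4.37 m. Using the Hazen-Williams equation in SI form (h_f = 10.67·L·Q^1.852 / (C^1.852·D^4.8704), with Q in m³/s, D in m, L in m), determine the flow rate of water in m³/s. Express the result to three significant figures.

Rearranging: Q = [h_f·C^1.852·D^4.8704 / (10.67·L)]^(1/1.852)
Q = [4.37·122^1.852·0.468^4.8704 / (10.67·1970)]^0.540 = 0.1702 m³/s

Q ≈ 0.170 m³/s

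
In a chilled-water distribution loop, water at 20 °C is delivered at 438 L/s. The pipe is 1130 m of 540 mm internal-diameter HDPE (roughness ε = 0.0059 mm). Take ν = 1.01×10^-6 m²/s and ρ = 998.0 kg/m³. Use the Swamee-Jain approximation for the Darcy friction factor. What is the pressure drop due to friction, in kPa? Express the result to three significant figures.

V = 4Q/(πD²) = 4·0.438/(π·0.540²) = 1.912 m/s
Re = VD/ν = 1.912·0.540/1.01×10^-6 = 1.02×10^6 → turbulent
ε/D = 0.0059/540 = 1.09×10^-5
Swamee-Jain: f = 0.01184
h_f = f(L/D)V²/(2g) = 0.01184·(1130/0.540)·1.912²/(2·9.81) = 4.617 m
Δp = ρg·h_f = 998.0·9.81·4.617 = 45.20 kPa

Δp ≈ 45.2 kPa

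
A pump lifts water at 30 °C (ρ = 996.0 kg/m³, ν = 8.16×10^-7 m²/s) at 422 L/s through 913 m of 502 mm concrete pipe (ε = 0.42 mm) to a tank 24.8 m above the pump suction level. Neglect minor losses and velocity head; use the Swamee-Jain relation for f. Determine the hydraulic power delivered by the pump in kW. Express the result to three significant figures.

P_hyd ≈ 136 kW

V = 4Q/(πD²) = 2.132 m/s; Re = 1.31×10^6; ε/D = 8.37×10^-4; f = 0.01916
h_f = f(L/D)V²/2g = 8.072 m
Total head H = z + h_f = 24.8 + 8.072 = 32.87 m
P_hyd = ρgQH = 996.0·9.81·0.422·32.87 = 135.5 kW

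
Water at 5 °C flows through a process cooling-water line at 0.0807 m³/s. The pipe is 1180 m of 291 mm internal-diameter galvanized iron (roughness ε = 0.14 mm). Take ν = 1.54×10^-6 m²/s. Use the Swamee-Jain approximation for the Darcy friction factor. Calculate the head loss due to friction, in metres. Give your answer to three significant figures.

V = 4Q/(πD²) = 4·0.0807/(π·0.291²) = 1.213 m/s
Re = VD/ν = 1.213·0.291/1.54×10^-6 = 2.29×10^5 → turbulent
ε/D = 0.14/291 = 4.81×10^-4
Swamee-Jain: f = 0.01861
h_f = f(L/D)V²/(2g) = 0.01861·(1180/0.291)·1.213²/(2·9.81) = 5.662 m

h_f ≈ 5.66 m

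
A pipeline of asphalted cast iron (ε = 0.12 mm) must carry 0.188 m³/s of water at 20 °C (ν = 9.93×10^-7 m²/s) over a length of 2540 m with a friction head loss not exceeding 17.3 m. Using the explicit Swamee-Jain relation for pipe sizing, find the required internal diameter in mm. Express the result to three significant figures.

Swamee-Jain (Type III): D = 0.66·[ε^1.25·(LQ²/(gh_f))^4.75 + ν·Q^9.4·(L/(gh_f))^5.2]^0.04
LQ²/(gh_f) = 0.5290; L/(gh_f) = 14.97
Term 1 = ε^1.25·(…)^4.75 = 6.10×10^-7; Term 2 = ν·Q^9.4·(…)^5.2 = 1.93×10^-7
D = 0.66·(6.10×10^-7 + 1.93×10^-7)^0.04 = 0.3765 m = 376 mm
Check: V = 1.69 m/s, Re = 6.40×10^5, f = 0.01627, h_f = 16.0 m ≈ 17.3 m ✓

D ≈ 376 mm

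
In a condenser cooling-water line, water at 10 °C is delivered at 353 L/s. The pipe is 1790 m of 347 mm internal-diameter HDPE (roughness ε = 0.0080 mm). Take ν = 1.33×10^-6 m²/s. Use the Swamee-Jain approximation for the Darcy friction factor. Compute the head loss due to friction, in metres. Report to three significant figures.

V = 4Q/(πD²) = 4·0.353/(π·0.347²) = 3.733 m/s
Re = VD/ν = 3.733·0.347/1.33×10^-6 = 9.74×10^5 → turbulent
ε/D = 0.0080/347 = 2.31×10^-5
Swamee-Jain: f = 0.01219
h_f = f(L/D)V²/(2g) = 0.01219·(1790/0.347)·3.733²/(2·9.81) = 44.66 m

h_f ≈ 44.7 m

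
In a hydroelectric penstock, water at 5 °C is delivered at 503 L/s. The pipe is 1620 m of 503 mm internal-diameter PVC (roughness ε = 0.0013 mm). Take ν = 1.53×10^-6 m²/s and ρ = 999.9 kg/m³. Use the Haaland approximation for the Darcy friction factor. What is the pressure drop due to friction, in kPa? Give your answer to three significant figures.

V = 4Q/(πD²) = 4·0.503/(π·0.503²) = 2.531 m/s
Re = VD/ν = 2.531·0.503/1.53×10^-6 = 8.32×10^5 → turbulent
ε/D = 0.0013/503 = 2.58×10^-6
Haaland: f = 0.01199
h_f = f(L/D)V²/(2g) = 0.01199·(1620/0.503)·2.531²/(2·9.81) = 12.61 m
Δp = ρg·h_f = 999.9·9.81·12.61 = 123.7 kPa

Δp ≈ 124 kPa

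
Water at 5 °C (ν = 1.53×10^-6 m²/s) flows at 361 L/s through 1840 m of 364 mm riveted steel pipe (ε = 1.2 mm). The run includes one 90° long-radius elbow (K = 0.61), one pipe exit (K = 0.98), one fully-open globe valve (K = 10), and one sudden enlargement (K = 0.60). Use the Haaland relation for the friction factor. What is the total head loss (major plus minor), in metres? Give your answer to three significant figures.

H_L ≈ 91.4 m

V = 4Q/(πD²) = 3.469 m/s; V²/2g = 0.6134 m
Re = 8.25×10^5, ε/D = 0.00330 → f = 0.02707 (Haaland)
Major: h_f = f(L/D)·V²/2g = 0.02707·5055·0.6134 = 83.92 m
Minor: ΣK = 12.2; h_m = ΣK·V²/2g = 7.477 m
Total H_L = 83.92 + 7.477 = 91.40 m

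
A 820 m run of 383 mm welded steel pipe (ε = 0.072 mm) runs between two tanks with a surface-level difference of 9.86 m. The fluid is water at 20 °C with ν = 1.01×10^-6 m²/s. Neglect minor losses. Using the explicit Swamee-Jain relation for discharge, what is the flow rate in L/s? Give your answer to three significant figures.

Q ≈ 287 L/s

Swamee-Jain (Type II): Q = -0.965·√(gD⁵h_f/L)·ln[ε/(3.7D) + √(3.17ν²L/(gD³h_f))]
√(gD⁵h_f/L) = √(9.81·0.383⁵·9.86/820) = 0.03118
ε/(3.7D) = 5.08×10^-5; √(3.17ν²L/(gD³h_f)) = 2.21×10^-5
Q = -0.965·0.03118·ln(7.290×10^-5) = 0.2866 m³/s
Check: V = 2.49 m/s, Re = 9.43×10^5, f = 0.01469, h_f = 9.92 m ≈ 9.86 m ✓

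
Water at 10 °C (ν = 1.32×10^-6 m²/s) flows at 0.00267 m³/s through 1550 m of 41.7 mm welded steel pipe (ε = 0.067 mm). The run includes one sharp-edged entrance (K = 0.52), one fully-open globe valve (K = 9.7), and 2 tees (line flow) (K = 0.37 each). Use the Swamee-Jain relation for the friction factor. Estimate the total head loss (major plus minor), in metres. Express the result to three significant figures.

H_L ≈ 185 m

V = 4Q/(πD²) = 1.955 m/s; V²/2g = 0.1948 m
Re = 6.18×10^4, ε/D = 0.00161 → f = 0.02526 (Swamee-Jain)
Major: h_f = f(L/D)·V²/2g = 0.02526·37170·0.1948 = 182.9 m
Minor: ΣK = 11.0; h_m = ΣK·V²/2g = 2.135 m
Total H_L = 182.9 + 2.135 = 185.0 m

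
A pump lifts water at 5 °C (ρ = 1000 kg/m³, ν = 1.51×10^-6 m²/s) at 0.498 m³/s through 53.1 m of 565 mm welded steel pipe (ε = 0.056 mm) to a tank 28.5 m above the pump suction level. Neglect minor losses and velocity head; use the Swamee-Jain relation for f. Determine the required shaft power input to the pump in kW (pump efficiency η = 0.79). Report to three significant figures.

V = 4Q/(πD²) = 1.986 m/s; Re = 7.43×10^5; ε/D = 9.91×10^-5; f = 0.01386
h_f = f(L/D)V²/2g = 0.2620 m
Total head H = z + h_f = 28.5 + 0.2620 = 28.76 m
P_hyd = ρgQH = 1000·9.81·0.498·28.76 = 140.5 kW
P_shaft = P_hyd/η = 140.5/0.79 = 177.9 kW

P_shaft ≈ 178 kW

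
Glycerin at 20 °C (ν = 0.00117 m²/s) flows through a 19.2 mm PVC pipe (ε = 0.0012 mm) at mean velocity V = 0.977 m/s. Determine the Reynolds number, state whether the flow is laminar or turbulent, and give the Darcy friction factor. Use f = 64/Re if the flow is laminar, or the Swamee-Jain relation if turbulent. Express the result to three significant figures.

Re ≈ 16.0; laminar; f = 64/Re ≈ 3.99

Re = VD/ν = 0.9770·0.0192/0.00117 = 16.0
Re < 2300 → laminar → f = 64/Re = 3.992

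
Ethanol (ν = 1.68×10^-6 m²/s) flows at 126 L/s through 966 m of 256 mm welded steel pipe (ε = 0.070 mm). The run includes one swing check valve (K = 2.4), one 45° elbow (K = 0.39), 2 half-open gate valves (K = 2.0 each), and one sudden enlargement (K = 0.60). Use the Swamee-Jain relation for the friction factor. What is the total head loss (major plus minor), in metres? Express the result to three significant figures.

V = 4Q/(πD²) = 2.448 m/s; V²/2g = 0.3054 m
Re = 3.73×10^5, ε/D = 2.73×10^-4 → f = 0.01654 (Swamee-Jain)
Major: h_f = f(L/D)·V²/2g = 0.01654·3773·0.3054 = 19.06 m
Minor: ΣK = 7.39; h_m = ΣK·V²/2g = 2.257 m
Total H_L = 19.06 + 2.257 = 21.32 m

H_L ≈ 21.3 m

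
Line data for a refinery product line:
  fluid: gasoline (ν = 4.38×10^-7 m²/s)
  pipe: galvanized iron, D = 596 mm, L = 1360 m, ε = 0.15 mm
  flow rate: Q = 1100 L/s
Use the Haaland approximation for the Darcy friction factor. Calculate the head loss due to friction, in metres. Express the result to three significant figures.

h_f ≈ 26.3 m

V = 4Q/(πD²) = 4·1.10/(π·0.596²) = 3.943 m/s
Re = VD/ν = 3.943·0.596/4.38×10^-7 = 5.37×10^6 → turbulent
ε/D = 0.15/596 = 2.52×10^-4
Haaland: f = 0.01457
h_f = f(L/D)V²/(2g) = 0.01457·(1360/0.596)·3.943²/(2·9.81) = 26.34 m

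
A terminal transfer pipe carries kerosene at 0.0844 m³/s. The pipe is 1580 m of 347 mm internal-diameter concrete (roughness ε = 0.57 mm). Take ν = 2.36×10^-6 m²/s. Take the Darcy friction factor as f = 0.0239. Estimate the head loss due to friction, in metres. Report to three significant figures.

h_f ≈ 4.42 m

V = 4Q/(πD²) = 4·0.0844/(π·0.347²) = 0.8925 m/s
h_f = f(L/D)V²/(2g) = 0.02390·(1580/0.347)·0.8925²/(2·9.81) = 4.418 m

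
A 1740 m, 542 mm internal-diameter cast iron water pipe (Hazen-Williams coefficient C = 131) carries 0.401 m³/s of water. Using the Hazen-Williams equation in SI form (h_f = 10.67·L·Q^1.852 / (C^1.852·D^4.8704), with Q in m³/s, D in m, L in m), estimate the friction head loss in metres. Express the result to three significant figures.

h_f ≈ 8.09 m

h_f = 10.67·1740·0.401^1.852 / (131^1.852·0.542^4.8704) = 8.092 m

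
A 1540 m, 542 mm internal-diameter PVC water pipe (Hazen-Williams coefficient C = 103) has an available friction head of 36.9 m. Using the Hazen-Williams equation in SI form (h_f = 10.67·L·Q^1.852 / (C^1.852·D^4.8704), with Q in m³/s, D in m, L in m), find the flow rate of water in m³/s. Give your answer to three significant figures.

Rearranging: Q = [h_f·C^1.852·D^4.8704 / (10.67·L)]^(1/1.852)
Q = [36.9·103^1.852·0.542^4.8704 / (10.67·1540)]^0.540 = 0.7641 m³/s

Q ≈ 0.764 m³/s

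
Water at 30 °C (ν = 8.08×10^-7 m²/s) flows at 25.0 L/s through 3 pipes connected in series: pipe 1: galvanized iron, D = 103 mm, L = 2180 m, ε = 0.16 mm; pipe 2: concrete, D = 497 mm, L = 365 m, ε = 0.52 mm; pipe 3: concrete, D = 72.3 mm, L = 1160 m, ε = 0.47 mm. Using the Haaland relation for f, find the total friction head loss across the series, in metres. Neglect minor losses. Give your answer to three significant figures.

Pipe 1: V = 3.000 m/s, Re = 3.82×10^5, ε/D = 0.00155, f = 0.02247, h_1 = f(L/D)V²/2g = 218.2 m
Pipe 2: V = 0.1289 m/s, Re = 7.93×10^4, ε/D = 0.00105, f = 0.02261, h_2 = f(L/D)V²/2g = 0.01406 m
Pipe 3: V = 6.089 m/s, Re = 5.45×10^5, ε/D = 0.00650, f = 0.03313, h_3 = f(L/D)V²/2g = 1005 m
Series → Q common, losses add: H = Σh = 1223 m

H ≈ 1220 m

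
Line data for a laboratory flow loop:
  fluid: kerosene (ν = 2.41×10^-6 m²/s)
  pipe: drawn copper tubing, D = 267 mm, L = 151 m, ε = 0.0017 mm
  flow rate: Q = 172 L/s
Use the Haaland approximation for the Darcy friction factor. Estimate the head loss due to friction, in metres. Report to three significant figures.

h_f ≈ 3.83 m

V = 4Q/(πD²) = 4·0.172/(π·0.267²) = 3.072 m/s
Re = VD/ν = 3.072·0.267/2.41×10^-6 = 3.40×10^5 → turbulent
ε/D = 0.0017/267 = 6.37×10^-6
Haaland: f = 0.01406
h_f = f(L/D)V²/(2g) = 0.01406·(151/0.267)·3.072²/(2·9.81) = 3.826 m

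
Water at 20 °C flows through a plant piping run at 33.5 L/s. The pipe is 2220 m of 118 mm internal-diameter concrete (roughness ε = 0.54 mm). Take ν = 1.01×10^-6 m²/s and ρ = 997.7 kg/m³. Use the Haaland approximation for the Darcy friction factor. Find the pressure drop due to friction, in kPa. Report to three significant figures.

Δp ≈ 2630 kPa

V = 4Q/(πD²) = 4·0.0335/(π·0.118²) = 3.063 m/s
Re = VD/ν = 3.063·0.118/1.01×10^-6 = 3.58×10^5 → turbulent
ε/D = 0.54/118 = 0.00458
Haaland: f = 0.02989
h_f = f(L/D)V²/(2g) = 0.02989·(2220/0.118)·3.063²/(2·9.81) = 268.9 m
Δp = ρg·h_f = 997.7·9.81·268.9 = 2632 kPa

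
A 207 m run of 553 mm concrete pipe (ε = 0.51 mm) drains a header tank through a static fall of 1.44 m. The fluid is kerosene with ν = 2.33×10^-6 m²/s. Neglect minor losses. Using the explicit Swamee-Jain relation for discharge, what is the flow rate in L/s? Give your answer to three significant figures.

Q ≈ 467 L/s

Swamee-Jain (Type II): Q = -0.965·√(gD⁵h_f/L)·ln[ε/(3.7D) + √(3.17ν²L/(gD³h_f))]
√(gD⁵h_f/L) = √(9.81·0.553⁵·1.44/207) = 0.05941
ε/(3.7D) = 2.49×10^-4; √(3.17ν²L/(gD³h_f)) = 3.86×10^-5
Q = -0.965·0.05941·ln(2.879×10^-4) = 0.4674 m³/s
Check: V = 1.95 m/s, Re = 4.62×10^5, f = 0.02006, h_f = 1.45 m ≈ 1.44 m ✓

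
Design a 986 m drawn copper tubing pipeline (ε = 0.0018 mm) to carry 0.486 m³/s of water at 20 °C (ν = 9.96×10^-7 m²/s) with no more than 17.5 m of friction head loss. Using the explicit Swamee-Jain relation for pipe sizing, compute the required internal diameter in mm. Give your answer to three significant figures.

D ≈ 417 mm

Swamee-Jain (Type III): D = 0.66·[ε^1.25·(LQ²/(gh_f))^4.75 + ν·Q^9.4·(L/(gh_f))^5.2]^0.04
LQ²/(gh_f) = 1.357; L/(gh_f) = 5.743
Term 1 = ε^1.25·(…)^4.75 = 2.81×10^-7; Term 2 = ν·Q^9.4·(…)^5.2 = 1.00×10^-5
D = 0.66·(2.81×10^-7 + 1.00×10^-5)^0.04 = 0.4169 m = 417 mm
Check: V = 3.56 m/s, Re = 1.49×10^6, f = 0.01100, h_f = 16.8 m ≈ 17.5 m ✓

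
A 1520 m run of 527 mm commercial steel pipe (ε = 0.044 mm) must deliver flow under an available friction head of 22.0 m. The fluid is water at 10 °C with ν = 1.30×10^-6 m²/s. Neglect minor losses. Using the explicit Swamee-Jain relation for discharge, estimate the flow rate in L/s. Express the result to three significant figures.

Swamee-Jain (Type II): Q = -0.965·√(gD⁵h_f/L)·ln[ε/(3.7D) + √(3.17ν²L/(gD³h_f))]
√(gD⁵h_f/L) = √(9.81·0.527⁵·22.0/1520) = 0.07597
ε/(3.7D) = 2.26×10^-5; √(3.17ν²L/(gD³h_f)) = 1.61×10^-5
Q = -0.965·0.07597·ln(3.862×10^-5) = 0.7450 m³/s
Check: V = 3.42 m/s, Re = 1.38×10^6, f = 0.01290, h_f = 22.1 m ≈ 22.0 m ✓

Q ≈ 745 L/s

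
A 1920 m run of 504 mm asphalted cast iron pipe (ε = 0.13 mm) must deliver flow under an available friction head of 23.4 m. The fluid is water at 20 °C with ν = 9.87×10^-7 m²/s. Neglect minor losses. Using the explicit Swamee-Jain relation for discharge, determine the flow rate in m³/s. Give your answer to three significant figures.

Q ≈ 0.565 m³/s

Swamee-Jain (Type II): Q = -0.965·√(gD⁵h_f/L)·ln[ε/(3.7D) + √(3.17ν²L/(gD³h_f))]
√(gD⁵h_f/L) = √(9.81·0.504⁵·23.4/1920) = 0.06235
ε/(3.7D) = 6.97×10^-5; √(3.17ν²L/(gD³h_f)) = 1.42×10^-5
Q = -0.965·0.06235·ln(8.392×10^-5) = 0.5648 m³/s
Check: V = 2.83 m/s, Re = 1.45×10^6, f = 0.01513, h_f = 23.5 m ≈ 23.4 m ✓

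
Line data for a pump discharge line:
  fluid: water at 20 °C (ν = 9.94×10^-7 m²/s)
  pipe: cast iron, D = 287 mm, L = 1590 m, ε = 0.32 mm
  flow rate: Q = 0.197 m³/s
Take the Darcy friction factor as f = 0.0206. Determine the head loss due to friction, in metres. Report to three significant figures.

h_f ≈ 53.9 m

V = 4Q/(πD²) = 4·0.197/(π·0.287²) = 3.045 m/s
h_f = f(L/D)V²/(2g) = 0.02060·(1590/0.287)·3.045²/(2·9.81) = 53.94 m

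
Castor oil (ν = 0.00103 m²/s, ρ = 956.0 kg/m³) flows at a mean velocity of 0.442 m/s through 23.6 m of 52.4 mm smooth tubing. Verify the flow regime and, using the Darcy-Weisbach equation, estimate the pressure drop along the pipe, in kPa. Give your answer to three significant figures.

Δp ≈ 120 kPa

Re = VD/ν = 0.442·0.05240/0.00103 = 22.5 → laminar (Re < 2300)
f = 64/Re = 2.846
h_f = f(L/D)V²/(2g) = 2.846·(23.6/0.05240)·0.442²/(2·9.81) = 12.76 m
Δp = ρg·h_f = 956.0·9.81·12.76 = 119.7 kPa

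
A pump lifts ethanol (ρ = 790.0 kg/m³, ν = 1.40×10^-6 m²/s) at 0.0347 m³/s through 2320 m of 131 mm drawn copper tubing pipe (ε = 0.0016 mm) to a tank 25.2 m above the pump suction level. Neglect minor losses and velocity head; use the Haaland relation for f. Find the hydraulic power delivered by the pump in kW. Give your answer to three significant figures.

V = 4Q/(πD²) = 2.575 m/s; Re = 2.41×10^5; ε/D = 1.22×10^-5; f = 0.01504
h_f = f(L/D)V²/2g = 89.96 m
Total head H = z + h_f = 25.2 + 89.96 = 115.2 m
P_hyd = ρgQH = 790.0·9.81·0.0347·115.2 = 30.97 kW

P_hyd ≈ 31.0 kW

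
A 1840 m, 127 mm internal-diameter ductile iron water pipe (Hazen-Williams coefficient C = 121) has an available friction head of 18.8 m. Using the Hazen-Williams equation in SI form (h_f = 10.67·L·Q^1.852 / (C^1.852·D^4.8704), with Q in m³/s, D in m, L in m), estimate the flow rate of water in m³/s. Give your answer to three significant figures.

Q ≈ 0.0125 m³/s

Rearranging: Q = [h_f·C^1.852·D^4.8704 / (10.67·L)]^(1/1.852)
Q = [18.8·121^1.852·0.127^4.8704 / (10.67·1840)]^0.540 = 0.01247 m³/s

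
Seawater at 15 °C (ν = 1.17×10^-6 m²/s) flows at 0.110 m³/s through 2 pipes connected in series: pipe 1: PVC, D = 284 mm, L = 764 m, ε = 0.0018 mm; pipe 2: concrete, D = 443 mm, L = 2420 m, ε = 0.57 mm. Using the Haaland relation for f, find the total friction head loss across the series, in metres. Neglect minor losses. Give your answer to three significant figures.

H ≈ 8.68 m

Pipe 1: V = 1.736 m/s, Re = 4.22×10^5, ε/D = 6.34×10^-6, f = 0.01353, h_1 = f(L/D)V²/2g = 5.595 m
Pipe 2: V = 0.7137 m/s, Re = 2.70×10^5, ε/D = 0.00129, f = 0.02173, h_2 = f(L/D)V²/2g = 3.082 m
Series → Q common, losses add: H = Σh = 8.677 m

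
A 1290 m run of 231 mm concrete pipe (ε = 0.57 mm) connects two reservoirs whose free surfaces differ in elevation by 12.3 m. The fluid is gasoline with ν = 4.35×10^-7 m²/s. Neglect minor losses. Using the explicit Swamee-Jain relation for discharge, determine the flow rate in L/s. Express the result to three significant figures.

Swamee-Jain (Type II): Q = -0.965·√(gD⁵h_f/L)·ln[ε/(3.7D) + √(3.17ν²L/(gD³h_f))]
√(gD⁵h_f/L) = √(9.81·0.231⁵·12.3/1290) = 0.007844
ε/(3.7D) = 6.67×10^-4; √(3.17ν²L/(gD³h_f)) = 2.28×10^-5
Q = -0.965·0.007844·ln(6.897×10^-4) = 0.05510 m³/s
Check: V = 1.31 m/s, Re = 6.98×10^5, f = 0.02510, h_f = 12.3 m ≈ 12.3 m ✓

Q ≈ 55.1 L/s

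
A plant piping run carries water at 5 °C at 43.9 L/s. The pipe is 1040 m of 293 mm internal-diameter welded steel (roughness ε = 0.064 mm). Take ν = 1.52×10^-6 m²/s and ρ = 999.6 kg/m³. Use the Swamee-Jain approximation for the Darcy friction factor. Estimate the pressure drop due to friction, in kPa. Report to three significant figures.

V = 4Q/(πD²) = 4·0.0439/(π·0.293²) = 0.6511 m/s
Re = VD/ν = 0.6511·0.293/1.52×10^-6 = 1.26×10^5 → turbulent
ε/D = 0.064/293 = 2.18×10^-4
Swamee-Jain: f = 0.01842
h_f = f(L/D)V²/(2g) = 0.01842·(1040/0.293)·0.6511²/(2·9.81) = 1.413 m
Δp = ρg·h_f = 999.6·9.81·1.413 = 13.85 kPa

Δp ≈ 13.9 kPa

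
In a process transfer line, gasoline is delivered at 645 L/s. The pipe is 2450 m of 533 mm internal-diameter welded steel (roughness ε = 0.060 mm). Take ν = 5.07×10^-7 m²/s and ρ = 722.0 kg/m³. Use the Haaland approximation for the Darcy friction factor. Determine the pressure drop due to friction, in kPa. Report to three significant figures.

V = 4Q/(πD²) = 4·0.645/(π·0.533²) = 2.891 m/s
Re = VD/ν = 2.891·0.533/5.07×10^-7 = 3.04×10^6 → turbulent
ε/D = 0.060/533 = 1.13×10^-4
Haaland: f = 0.01274
h_f = f(L/D)V²/(2g) = 0.01274·(2450/0.533)·2.891²/(2·9.81) = 24.94 m
Δp = ρg·h_f = 722.0·9.81·24.94 = 176.6 kPa

Δp ≈ 177 kPa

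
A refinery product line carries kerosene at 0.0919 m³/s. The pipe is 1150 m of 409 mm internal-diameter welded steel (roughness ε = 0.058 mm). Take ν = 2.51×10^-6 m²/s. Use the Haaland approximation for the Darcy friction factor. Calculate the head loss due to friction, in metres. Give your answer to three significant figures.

V = 4Q/(πD²) = 4·0.0919/(π·0.409²) = 0.6995 m/s
Re = VD/ν = 0.6995·0.409/2.51×10^-6 = 1.14×10^5 → turbulent
ε/D = 0.058/409 = 1.42×10^-4
Haaland: f = 0.01804
h_f = f(L/D)V²/(2g) = 0.01804·(1150/0.409)·0.6995²/(2·9.81) = 1.265 m

h_f ≈ 1.26 m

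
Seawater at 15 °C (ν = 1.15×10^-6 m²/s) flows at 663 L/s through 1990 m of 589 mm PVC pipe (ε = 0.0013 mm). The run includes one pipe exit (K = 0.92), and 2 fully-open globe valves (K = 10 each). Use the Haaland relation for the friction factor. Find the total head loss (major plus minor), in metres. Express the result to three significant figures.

V = 4Q/(πD²) = 2.433 m/s; V²/2g = 0.3018 m
Re = 1.25×10^6, ε/D = 2.21×10^-6 → f = 0.01121 (Haaland)
Major: h_f = f(L/D)·V²/2g = 0.01121·3379·0.3018 = 11.43 m
Minor: ΣK = 20.9; h_m = ΣK·V²/2g = 6.313 m
Total H_L = 11.43 + 6.313 = 17.74 m

H_L ≈ 17.7 m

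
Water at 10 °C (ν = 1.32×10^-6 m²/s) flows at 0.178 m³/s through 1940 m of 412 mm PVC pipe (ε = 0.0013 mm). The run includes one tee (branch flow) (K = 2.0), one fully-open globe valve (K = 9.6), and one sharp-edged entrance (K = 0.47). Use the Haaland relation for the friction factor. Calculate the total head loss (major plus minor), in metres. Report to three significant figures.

H_L ≈ 6.89 m

V = 4Q/(πD²) = 1.335 m/s; V²/2g = 0.09086 m
Re = 4.17×10^5, ε/D = 3.16×10^-6 → f = 0.01353 (Haaland)
Major: h_f = f(L/D)·V²/2g = 0.01353·4709·0.09086 = 5.788 m
Minor: ΣK = 12.1; h_m = ΣK·V²/2g = 1.097 m
Total H_L = 5.788 + 1.097 = 6.885 m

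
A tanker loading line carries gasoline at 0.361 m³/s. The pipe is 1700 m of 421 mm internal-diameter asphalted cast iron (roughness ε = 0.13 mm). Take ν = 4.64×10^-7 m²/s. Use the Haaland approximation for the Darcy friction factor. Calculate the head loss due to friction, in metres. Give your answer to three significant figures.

h_f ≈ 21.2 m

V = 4Q/(πD²) = 4·0.361/(π·0.421²) = 2.593 m/s
Re = VD/ν = 2.593·0.421/4.64×10^-7 = 2.35×10^6 → turbulent
ε/D = 0.13/421 = 3.09×10^-4
Haaland: f = 0.01533
h_f = f(L/D)V²/(2g) = 0.01533·(1700/0.421)·2.593²/(2·9.81) = 21.23 m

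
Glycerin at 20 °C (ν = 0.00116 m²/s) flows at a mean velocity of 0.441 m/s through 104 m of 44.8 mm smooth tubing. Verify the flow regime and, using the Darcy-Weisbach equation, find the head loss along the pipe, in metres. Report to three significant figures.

h_f ≈ 86.5 m

Re = VD/ν = 0.441·0.04480/0.00116 = 17.0 → laminar (Re < 2300)
f = 64/Re = 3.758
h_f = f(L/D)V²/(2g) = 3.758·(104/0.04480)·0.441²/(2·9.81) = 86.47 m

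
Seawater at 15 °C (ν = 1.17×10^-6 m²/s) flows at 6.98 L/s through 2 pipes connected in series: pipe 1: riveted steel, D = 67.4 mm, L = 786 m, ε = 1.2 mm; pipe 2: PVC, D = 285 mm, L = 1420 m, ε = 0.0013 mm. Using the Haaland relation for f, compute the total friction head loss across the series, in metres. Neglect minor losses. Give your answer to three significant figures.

H ≈ 107 m

Pipe 1: V = 1.956 m/s, Re = 1.13×10^5, ε/D = 0.0178, f = 0.04699, h_1 = f(L/D)V²/2g = 106.9 m
Pipe 2: V = 0.1094 m/s, Re = 2.67×10^4, ε/D = 4.56×10^-6, f = 0.02400, h_2 = f(L/D)V²/2g = 0.07295 m
Series → Q common, losses add: H = Σh = 107.0 m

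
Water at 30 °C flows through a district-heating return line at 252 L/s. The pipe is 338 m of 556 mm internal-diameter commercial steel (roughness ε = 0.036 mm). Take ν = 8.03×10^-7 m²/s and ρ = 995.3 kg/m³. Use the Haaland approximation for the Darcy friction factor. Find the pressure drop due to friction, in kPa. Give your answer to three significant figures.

V = 4Q/(πD²) = 4·0.252/(π·0.556²) = 1.038 m/s
Re = VD/ν = 1.038·0.556/8.03×10^-7 = 7.19×10^5 → turbulent
ε/D = 0.036/556 = 6.47×10^-5
Haaland: f = 0.01324
h_f = f(L/D)V²/(2g) = 0.01324·(338/0.556)·1.038²/(2·9.81) = 0.4419 m
Δp = ρg·h_f = 995.3·9.81·0.4419 = 4.315 kPa

Δp ≈ 4.31 kPa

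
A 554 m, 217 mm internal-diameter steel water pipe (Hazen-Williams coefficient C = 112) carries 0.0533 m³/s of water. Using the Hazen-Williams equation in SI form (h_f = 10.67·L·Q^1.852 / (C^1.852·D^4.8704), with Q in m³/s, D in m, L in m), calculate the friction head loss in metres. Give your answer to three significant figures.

h_f = 10.67·554·0.0533^1.852 / (112^1.852·0.217^4.8704) = 7.082 m

h_f ≈ 7.08 m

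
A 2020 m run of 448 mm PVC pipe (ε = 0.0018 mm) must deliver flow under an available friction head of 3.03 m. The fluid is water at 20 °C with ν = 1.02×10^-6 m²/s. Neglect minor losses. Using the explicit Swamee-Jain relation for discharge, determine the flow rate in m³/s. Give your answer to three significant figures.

Swamee-Jain (Type II): Q = -0.965·√(gD⁵h_f/L)·ln[ε/(3.7D) + √(3.17ν²L/(gD³h_f))]
√(gD⁵h_f/L) = √(9.81·0.448⁵·3.03/2020) = 0.01630
ε/(3.7D) = 1.09×10^-6; √(3.17ν²L/(gD³h_f)) = 4.99×10^-5
Q = -0.965·0.01630·ln(5.101×10^-5) = 0.1554 m³/s
Check: V = 0.986 m/s, Re = 4.33×10^5, f = 0.01349, h_f = 3.01 m ≈ 3.03 m ✓

Q ≈ 0.155 m³/s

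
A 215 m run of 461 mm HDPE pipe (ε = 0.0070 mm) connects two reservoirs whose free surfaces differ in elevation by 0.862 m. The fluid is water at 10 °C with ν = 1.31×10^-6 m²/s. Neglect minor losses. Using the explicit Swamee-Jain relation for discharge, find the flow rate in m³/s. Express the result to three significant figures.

Swamee-Jain (Type II): Q = -0.965·√(gD⁵h_f/L)·ln[ε/(3.7D) + √(3.17ν²L/(gD³h_f))]
√(gD⁵h_f/L) = √(9.81·0.461⁵·0.862/215) = 0.02862
ε/(3.7D) = 4.10×10^-6; √(3.17ν²L/(gD³h_f)) = 3.76×10^-5
Q = -0.965·0.02862·ln(4.168×10^-5) = 0.2785 m³/s
Check: V = 1.67 m/s, Re = 5.87×10^5, f = 0.01299, h_f = 0.860 m ≈ 0.862 m ✓

Q ≈ 0.279 m³/s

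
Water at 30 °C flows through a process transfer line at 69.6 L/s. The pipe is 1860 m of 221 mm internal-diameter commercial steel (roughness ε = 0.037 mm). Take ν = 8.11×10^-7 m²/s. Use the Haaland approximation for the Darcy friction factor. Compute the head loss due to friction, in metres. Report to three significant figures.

h_f ≈ 21.2 m

V = 4Q/(πD²) = 4·0.0696/(π·0.221²) = 1.814 m/s
Re = VD/ν = 1.814·0.221/8.11×10^-7 = 4.94×10^5 → turbulent
ε/D = 0.037/221 = 1.67×10^-4
Haaland: f = 0.01499
h_f = f(L/D)V²/(2g) = 0.01499·(1860/0.221)·1.814²/(2·9.81) = 21.17 m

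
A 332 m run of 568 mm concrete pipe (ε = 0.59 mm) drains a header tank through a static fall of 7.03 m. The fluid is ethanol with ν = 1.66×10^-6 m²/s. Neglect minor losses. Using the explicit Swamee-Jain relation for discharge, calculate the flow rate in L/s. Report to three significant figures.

Swamee-Jain (Type II): Q = -0.965·√(gD⁵h_f/L)·ln[ε/(3.7D) + √(3.17ν²L/(gD³h_f))]
√(gD⁵h_f/L) = √(9.81·0.568⁵·7.03/332) = 0.1108
ε/(3.7D) = 2.81×10^-4; √(3.17ν²L/(gD³h_f)) = 1.51×10^-5
Q = -0.965·0.1108·ln(2.959×10^-4) = 0.8689 m³/s
Check: V = 3.43 m/s, Re = 1.17×10^6, f = 0.02015, h_f = 7.06 m ≈ 7.03 m ✓

Q ≈ 869 L/s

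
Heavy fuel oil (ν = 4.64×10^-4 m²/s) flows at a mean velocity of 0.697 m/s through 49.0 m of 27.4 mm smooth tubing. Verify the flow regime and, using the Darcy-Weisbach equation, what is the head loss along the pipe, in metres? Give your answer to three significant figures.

h_f ≈ 68.9 m

Re = VD/ν = 0.697·0.02740/4.64×10^-4 = 41.2 → laminar (Re < 2300)
f = 64/Re = 1.555
h_f = f(L/D)V²/(2g) = 1.555·(49.0/0.02740)·0.697²/(2·9.81) = 68.85 m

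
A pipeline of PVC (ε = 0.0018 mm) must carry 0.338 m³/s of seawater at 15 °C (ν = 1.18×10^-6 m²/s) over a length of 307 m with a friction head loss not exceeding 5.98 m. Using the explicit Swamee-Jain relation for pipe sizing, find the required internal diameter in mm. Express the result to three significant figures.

D ≈ 359 mm

Swamee-Jain (Type III): D = 0.66·[ε^1.25·(LQ²/(gh_f))^4.75 + ν·Q^9.4·(L/(gh_f))^5.2]^0.04
LQ²/(gh_f) = 0.5979; L/(gh_f) = 5.233
Term 1 = ε^1.25·(…)^4.75 = 5.73×10^-9; Term 2 = ν·Q^9.4·(…)^5.2 = 2.41×10^-7
D = 0.66·(5.73×10^-9 + 2.41×10^-7)^0.04 = 0.3591 m = 359 mm
Check: V = 3.34 m/s, Re = 1.02×10^6, f = 0.01170, h_f = 5.68 m ≈ 5.98 m ✓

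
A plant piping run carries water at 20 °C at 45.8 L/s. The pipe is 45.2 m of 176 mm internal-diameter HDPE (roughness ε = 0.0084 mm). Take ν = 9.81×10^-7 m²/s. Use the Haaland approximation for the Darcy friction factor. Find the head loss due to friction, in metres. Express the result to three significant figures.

h_f ≈ 0.672 m

V = 4Q/(πD²) = 4·0.0458/(π·0.176²) = 1.883 m/s
Re = VD/ν = 1.883·0.176/9.81×10^-7 = 3.38×10^5 → turbulent
ε/D = 0.0084/176 = 4.77×10^-5
Haaland: f = 0.01448
h_f = f(L/D)V²/(2g) = 0.01448·(45.2/0.176)·1.883²/(2·9.81) = 0.6718 m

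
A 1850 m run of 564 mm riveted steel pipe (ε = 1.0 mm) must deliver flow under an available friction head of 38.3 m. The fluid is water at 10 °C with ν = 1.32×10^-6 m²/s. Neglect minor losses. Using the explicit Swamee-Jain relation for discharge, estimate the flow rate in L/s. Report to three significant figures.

Swamee-Jain (Type II): Q = -0.965·√(gD⁵h_f/L)·ln[ε/(3.7D) + √(3.17ν²L/(gD³h_f))]
√(gD⁵h_f/L) = √(9.81·0.564⁵·38.3/1850) = 0.1077
ε/(3.7D) = 4.79×10^-4; √(3.17ν²L/(gD³h_f)) = 1.23×10^-5
Q = -0.965·0.1077·ln(4.915×10^-4) = 0.7914 m³/s
Check: V = 3.17 m/s, Re = 1.35×10^6, f = 0.02290, h_f = 38.4 m ≈ 38.3 m ✓

Q ≈ 791 L/s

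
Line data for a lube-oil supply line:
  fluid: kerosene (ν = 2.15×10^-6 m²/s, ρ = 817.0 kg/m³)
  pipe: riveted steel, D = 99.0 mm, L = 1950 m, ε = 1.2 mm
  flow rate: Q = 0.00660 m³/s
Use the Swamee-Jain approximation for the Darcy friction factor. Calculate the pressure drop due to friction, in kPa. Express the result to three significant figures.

Δp ≈ 250 kPa

V = 4Q/(πD²) = 4·0.00660/(π·0.0990²) = 0.8574 m/s
Re = VD/ν = 0.8574·0.0990/2.15×10^-6 = 3.95×10^4 → turbulent
ε/D = 1.2/99.0 = 0.0121
Swamee-Jain: f = 0.04225
h_f = f(L/D)V²/(2g) = 0.04225·(1950/0.0990)·0.8574²/(2·9.81) = 31.18 m
Δp = ρg·h_f = 817.0·9.81·31.18 = 249.9 kPa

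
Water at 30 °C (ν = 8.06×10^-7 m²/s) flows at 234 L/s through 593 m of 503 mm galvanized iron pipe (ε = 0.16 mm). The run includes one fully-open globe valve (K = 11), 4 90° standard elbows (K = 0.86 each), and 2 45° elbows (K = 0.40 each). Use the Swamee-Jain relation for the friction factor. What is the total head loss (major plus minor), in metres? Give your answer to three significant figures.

H_L ≈ 2.42 m

V = 4Q/(πD²) = 1.178 m/s; V²/2g = 0.07068 m
Re = 7.35×10^5, ε/D = 3.18×10^-4 → f = 0.01614 (Swamee-Jain)
Major: h_f = f(L/D)·V²/2g = 0.01614·1179·0.07068 = 1.345 m
Minor: ΣK = 15.2; h_m = ΣK·V²/2g = 1.077 m
Total H_L = 1.345 + 1.077 = 2.422 m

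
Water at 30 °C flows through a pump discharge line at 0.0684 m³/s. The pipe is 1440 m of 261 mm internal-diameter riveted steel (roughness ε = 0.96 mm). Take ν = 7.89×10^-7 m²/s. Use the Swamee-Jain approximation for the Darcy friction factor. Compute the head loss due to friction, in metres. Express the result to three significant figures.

h_f ≈ 12.9 m

V = 4Q/(πD²) = 4·0.0684/(π·0.261²) = 1.278 m/s
Re = VD/ν = 1.278·0.261/7.89×10^-7 = 4.23×10^5 → turbulent
ε/D = 0.96/261 = 0.00368
Swamee-Jain: f = 0.02812
h_f = f(L/D)V²/(2g) = 0.02812·(1440/0.261)·1.278²/(2·9.81) = 12.93 m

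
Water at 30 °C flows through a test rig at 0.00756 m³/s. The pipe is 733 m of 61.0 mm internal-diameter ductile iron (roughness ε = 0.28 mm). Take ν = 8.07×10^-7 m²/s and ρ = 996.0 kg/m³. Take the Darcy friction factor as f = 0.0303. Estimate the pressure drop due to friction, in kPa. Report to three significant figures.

Δp ≈ 1210 kPa

V = 4Q/(πD²) = 4·0.00756/(π·0.0610²) = 2.587 m/s
h_f = f(L/D)V²/(2g) = 0.03030·(733/0.0610)·2.587²/(2·9.81) = 124.2 m
Δp = ρg·h_f = 996.0·9.81·124.2 = 1213 kPa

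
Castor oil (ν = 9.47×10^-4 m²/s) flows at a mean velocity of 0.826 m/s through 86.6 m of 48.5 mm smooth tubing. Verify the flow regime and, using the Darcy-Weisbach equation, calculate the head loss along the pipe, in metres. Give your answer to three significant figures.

Re = VD/ν = 0.826·0.04850/9.47×10^-4 = 42.3 → laminar (Re < 2300)
f = 64/Re = 1.513
h_f = f(L/D)V²/(2g) = 1.513·(86.6/0.04850)·0.826²/(2·9.81) = 93.94 m

h_f ≈ 93.9 m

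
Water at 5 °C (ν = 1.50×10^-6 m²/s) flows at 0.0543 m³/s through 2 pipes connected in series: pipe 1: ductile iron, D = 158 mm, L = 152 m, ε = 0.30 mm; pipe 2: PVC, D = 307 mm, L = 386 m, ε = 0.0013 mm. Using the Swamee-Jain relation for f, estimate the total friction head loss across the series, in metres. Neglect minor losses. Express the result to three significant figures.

Pipe 1: V = 2.769 m/s, Re = 2.92×10^5, ε/D = 0.00190, f = 0.02389, h_1 = f(L/D)V²/2g = 8.985 m
Pipe 2: V = 0.7336 m/s, Re = 1.50×10^5, ε/D = 4.23×10^-6, f = 0.01647, h_2 = f(L/D)V²/2g = 0.5680 m
Series → Q common, losses add: H = Σh = 9.553 m

H ≈ 9.55 m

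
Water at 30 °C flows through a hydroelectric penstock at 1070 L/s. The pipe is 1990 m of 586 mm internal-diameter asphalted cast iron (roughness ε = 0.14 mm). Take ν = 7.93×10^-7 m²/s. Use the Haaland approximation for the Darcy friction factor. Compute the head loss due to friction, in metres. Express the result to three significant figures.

h_f ≈ 39.6 m

V = 4Q/(πD²) = 4·1.07/(π·0.586²) = 3.967 m/s
Re = VD/ν = 3.967·0.586/7.93×10^-7 = 2.93×10^6 → turbulent
ε/D = 0.14/586 = 2.39×10^-4
Haaland: f = 0.01454
h_f = f(L/D)V²/(2g) = 0.01454·(1990/0.586)·3.967²/(2·9.81) = 39.61 m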